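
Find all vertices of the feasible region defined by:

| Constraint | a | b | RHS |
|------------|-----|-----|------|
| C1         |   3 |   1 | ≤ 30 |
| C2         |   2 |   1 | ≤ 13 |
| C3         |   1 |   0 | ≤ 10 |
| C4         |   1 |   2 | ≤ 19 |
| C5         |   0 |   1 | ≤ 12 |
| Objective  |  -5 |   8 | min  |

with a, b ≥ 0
Each vertex is the intersection of two constraint boundaries that also satisfies all remaining constraints:
  a = 0 and b = 0 → (0, 0)
  2a + b = 13 and b = 0 → (6.5, 0)
  2a + b = 13 and a + 2b = 19 → (2.333, 8.333)
  a + 2b = 19 and a = 0 → (0, 9.5)

Vertices: (0, 0), (6.5, 0), (2.333, 8.333), (0, 9.5)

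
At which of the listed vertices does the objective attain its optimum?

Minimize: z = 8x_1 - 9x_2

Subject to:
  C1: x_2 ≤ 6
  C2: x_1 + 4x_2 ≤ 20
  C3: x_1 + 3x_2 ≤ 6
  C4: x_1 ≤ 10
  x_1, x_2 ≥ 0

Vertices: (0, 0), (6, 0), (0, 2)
(0, 2) with z = -18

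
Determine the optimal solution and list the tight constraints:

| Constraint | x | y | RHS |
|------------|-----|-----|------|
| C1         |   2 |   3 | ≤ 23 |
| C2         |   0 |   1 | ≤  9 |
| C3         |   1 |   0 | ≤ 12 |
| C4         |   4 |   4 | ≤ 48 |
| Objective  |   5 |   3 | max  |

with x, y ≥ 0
Optimal: x = 11.5, y = 0
Binding: C1, y ≥ 0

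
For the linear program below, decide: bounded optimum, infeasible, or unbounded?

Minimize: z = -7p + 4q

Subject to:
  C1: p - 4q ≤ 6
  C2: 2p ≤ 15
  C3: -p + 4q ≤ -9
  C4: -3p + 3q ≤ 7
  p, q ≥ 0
C1 requires p - 4q ≤ 6, while C3 (-p + 4q ≤ -9) is equivalent to p - 4q ≥ 9. Together they would need 9 ≤ p - 4q ≤ 6, which is impossible since 9 > 6. No point satisfies all constraints.

Infeasible: no point satisfies all constraints simultaneously.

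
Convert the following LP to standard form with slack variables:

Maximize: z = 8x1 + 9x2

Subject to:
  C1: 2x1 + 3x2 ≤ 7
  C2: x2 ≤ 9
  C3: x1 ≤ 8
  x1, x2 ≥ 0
max z = 8x1 + 9x2

s.t.
  2x1 + 3x2 + s1 = 7
  x2 + s2 = 9
  x1 + s3 = 8
  x1, x2, s1, s2, s3 ≥ 0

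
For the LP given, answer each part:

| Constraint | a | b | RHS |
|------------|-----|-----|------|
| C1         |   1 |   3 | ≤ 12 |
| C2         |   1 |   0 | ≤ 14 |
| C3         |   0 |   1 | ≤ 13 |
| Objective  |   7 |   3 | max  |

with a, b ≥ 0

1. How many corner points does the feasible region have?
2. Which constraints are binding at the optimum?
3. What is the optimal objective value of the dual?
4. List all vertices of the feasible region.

1. 3
2. C1, b ≥ 0
3. 84 (by strong duality, equal to the primal optimum)
4. (0, 0), (12, 0), (0, 4)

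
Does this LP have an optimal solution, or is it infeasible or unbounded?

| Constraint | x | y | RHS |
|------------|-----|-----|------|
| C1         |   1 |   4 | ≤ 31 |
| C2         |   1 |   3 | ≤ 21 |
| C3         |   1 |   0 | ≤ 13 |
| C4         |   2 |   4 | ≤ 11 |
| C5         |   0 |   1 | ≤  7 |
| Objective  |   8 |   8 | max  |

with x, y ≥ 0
The point (5.5, 0) satisfies every constraint, so the LP is feasible; the constraints give x ≤ 13 and y ≤ 7, which with x, y ≥ 0 keep the feasible region inside a bounded box. A feasible, bounded LP attains a finite optimum at a vertex.

Bounded optimum: z* = 44 at (5.5, 0).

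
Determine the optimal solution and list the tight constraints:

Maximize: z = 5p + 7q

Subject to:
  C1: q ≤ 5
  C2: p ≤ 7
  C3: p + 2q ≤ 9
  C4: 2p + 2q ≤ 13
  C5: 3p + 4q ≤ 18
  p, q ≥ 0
Optimal: p = 0, q = 4.5
Slack at optimum:
  C1: slack = 0.5
  C2: slack = 7
  C3: slack = 0 (binding)
  C4: slack = 4
  C5: slack = 0 (binding)
  p ≥ 0: p = 0 (binding)
  q ≥ 0: q = 4.5
Binding constraints: C3, C5, p ≥ 0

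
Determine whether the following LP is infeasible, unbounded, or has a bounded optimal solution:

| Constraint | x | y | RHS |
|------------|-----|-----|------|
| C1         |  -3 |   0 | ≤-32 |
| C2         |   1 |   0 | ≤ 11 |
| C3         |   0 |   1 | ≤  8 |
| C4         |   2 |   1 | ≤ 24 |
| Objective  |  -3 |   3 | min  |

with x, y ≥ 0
The point (11, 0) satisfies every constraint, so the LP is feasible; the constraints give x ≤ 11 and y ≤ 8, which with x, y ≥ 0 keep the feasible region inside a bounded box. A feasible, bounded LP attains a finite optimum at a vertex.

Evaluating z = -3x + 3y at each vertex:
  (10.67, 0): z = -32
  (11, 0): z = -33
  (11, 2): z = -27
  (10.67, 2.667): z = -24

Feasible with finite optimum z* = -33 at (11, 0).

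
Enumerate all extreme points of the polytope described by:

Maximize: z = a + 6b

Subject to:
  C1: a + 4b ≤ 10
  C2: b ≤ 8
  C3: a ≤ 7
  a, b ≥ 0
Each vertex is the intersection of two constraint boundaries that also satisfies all remaining constraints:
  a = 0 and b = 0 → (0, 0)
  a = 7 and b = 0 → (7, 0)
  a + 4b = 10 and a = 7 → (7, 0.75)
  a + 4b = 10 and a = 0 → (0, 2.5)

Vertices: (0, 0), (7, 0), (7, 0.75), (0, 2.5)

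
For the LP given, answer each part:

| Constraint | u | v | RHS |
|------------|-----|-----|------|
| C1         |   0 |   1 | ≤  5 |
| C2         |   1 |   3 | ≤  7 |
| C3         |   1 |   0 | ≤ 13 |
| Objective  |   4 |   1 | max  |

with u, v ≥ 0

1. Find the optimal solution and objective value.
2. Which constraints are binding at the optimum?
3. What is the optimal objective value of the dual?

1. u = 7, v = 0, z = 28
2. C2, v ≥ 0
3. 28 (by strong duality, equal to the primal optimum)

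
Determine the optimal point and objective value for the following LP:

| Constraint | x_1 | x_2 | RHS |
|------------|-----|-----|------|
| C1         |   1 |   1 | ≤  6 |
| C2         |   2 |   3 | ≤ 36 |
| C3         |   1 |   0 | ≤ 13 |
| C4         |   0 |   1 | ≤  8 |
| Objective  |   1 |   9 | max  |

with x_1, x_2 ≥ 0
x_1 = 0, x_2 = 6, z = 54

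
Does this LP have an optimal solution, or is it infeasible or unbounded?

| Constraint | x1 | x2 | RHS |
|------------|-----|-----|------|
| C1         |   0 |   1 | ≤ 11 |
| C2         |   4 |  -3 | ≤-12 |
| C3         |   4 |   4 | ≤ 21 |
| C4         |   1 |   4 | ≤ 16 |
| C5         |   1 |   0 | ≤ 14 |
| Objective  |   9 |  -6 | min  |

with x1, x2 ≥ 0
The point (0, 4) satisfies every constraint, so the LP is feasible; the constraints give x1 ≤ 14 and x2 ≤ 11, which with x1, x2 ≥ 0 keep the feasible region inside a bounded box. A feasible, bounded LP attains a finite optimum at a vertex.

Evaluating z = 9x1 - 6x2 at each vertex:
  (0, 4): z = -24

The LP has an optimal solution: (0, 4) with z = -24.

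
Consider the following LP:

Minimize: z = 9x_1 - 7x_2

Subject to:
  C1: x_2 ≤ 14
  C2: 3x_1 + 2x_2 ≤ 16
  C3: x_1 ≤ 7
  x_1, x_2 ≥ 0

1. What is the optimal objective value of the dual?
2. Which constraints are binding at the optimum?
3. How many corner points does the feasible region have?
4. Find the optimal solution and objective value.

1. -56 (by strong duality, equal to the primal optimum)
2. C2, x_1 ≥ 0
3. 3
4. x_1 = 0, x_2 = 8, z = -56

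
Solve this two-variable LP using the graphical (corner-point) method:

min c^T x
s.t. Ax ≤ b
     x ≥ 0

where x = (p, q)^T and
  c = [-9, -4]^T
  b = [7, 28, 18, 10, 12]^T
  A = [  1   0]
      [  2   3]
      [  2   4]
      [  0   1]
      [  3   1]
p = 3, q = 3, z = -39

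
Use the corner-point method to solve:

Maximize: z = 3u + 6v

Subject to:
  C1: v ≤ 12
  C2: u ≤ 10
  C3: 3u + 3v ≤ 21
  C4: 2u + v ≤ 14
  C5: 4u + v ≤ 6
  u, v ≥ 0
Each vertex is the intersection of two constraint boundaries that also satisfies all remaining constraints:
  u = 0 and v = 0 → (0, 0)
  4u + v = 6 and v = 0 → (1.5, 0)
  4u + v = 6 and u = 0 → (0, 6)

Evaluating z = 3u + 6v at each vertex:
  (0, 0): z = 0
  (1.5, 0): z = 4.5
  (0, 6): z = 36

The maximum is at (0, 6) with z = 36.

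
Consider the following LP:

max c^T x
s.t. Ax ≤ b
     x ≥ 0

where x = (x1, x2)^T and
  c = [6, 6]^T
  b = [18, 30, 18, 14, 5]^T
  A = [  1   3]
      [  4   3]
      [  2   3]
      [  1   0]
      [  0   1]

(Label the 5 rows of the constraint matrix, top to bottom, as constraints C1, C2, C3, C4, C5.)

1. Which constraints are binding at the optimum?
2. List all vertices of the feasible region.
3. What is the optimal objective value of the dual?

1. C2, C3
2. (0, 0), (7.5, 0), (6, 2), (1.5, 5), (0, 5)
3. 48 (by strong duality, equal to the primal optimum)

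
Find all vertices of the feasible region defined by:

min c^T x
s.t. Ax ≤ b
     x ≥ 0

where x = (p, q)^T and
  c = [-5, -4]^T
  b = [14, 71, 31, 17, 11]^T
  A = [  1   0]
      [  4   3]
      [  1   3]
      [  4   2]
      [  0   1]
Each vertex is the intersection of two constraint boundaries that also satisfies all remaining constraints:
  p = 0 and q = 0 → (0, 0)
  4p + 2q = 17 and q = 0 → (4.25, 0)
  4p + 2q = 17 and p = 0 → (0, 8.5)

Vertices: (0, 0), (4.25, 0), (0, 8.5)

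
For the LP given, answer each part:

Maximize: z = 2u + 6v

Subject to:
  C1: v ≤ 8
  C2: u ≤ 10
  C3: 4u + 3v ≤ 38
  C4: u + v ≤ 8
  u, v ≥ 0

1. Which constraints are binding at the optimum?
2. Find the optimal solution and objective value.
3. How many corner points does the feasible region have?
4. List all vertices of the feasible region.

1. C1, C4, u ≥ 0
2. u = 0, v = 8, z = 48
3. 3
4. (0, 0), (8, 0), (0, 8)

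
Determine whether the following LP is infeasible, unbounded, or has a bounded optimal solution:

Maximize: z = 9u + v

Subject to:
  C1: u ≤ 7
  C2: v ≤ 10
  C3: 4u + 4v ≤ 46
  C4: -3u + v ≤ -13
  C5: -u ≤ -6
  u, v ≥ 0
The point (7, 4.5) satisfies every constraint, so the LP is feasible; the constraints give u ≤ 7 and v ≤ 10, which with u, v ≥ 0 keep the feasible region inside a bounded box. A feasible, bounded LP attains a finite optimum at a vertex.

Evaluating z = 9u + v at each vertex:
  (6, 0): z = 54
  (7, 0): z = 63
  (7, 4.5): z = 67.5
  (6.125, 5.375): z = 60.5
  (6, 5): z = 59

Bounded optimum: z* = 67.5 at (7, 4.5).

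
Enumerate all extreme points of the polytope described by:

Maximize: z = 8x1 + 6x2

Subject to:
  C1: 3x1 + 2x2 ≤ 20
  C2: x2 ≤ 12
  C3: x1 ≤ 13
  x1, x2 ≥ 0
Each vertex is the intersection of two constraint boundaries that also satisfies all remaining constraints:
  x1 = 0 and x2 = 0 → (0, 0)
  3x1 + 2x2 = 20 and x2 = 0 → (6.667, 0)
  3x1 + 2x2 = 20 and x1 = 0 → (0, 10)

Vertices: (0, 0), (6.667, 0), (0, 10)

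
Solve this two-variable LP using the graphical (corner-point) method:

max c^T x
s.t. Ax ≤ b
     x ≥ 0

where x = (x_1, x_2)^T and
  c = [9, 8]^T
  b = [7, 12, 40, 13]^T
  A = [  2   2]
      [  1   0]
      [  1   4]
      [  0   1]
Each vertex is the intersection of two constraint boundaries that also satisfies all remaining constraints:
  x_1 = 0 and x_2 = 0 → (0, 0)
  2x_1 + 2x_2 = 7 and x_2 = 0 → (3.5, 0)
  2x_1 + 2x_2 = 7 and x_1 = 0 → (0, 3.5)

Evaluating z = 9x_1 + 8x_2 at each vertex:
  (0, 0): z = 0
  (3.5, 0): z = 31.5
  (0, 3.5): z = 28

The maximum is at (3.5, 0) with z = 31.5.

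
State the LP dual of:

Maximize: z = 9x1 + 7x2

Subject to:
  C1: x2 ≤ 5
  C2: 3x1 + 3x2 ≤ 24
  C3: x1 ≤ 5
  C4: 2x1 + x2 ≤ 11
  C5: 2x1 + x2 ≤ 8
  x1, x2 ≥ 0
Minimize: z = 5y1 + 24y2 + 5y3 + 11y4 + 8y5

Subject to:
  C1: -3y2 - y3 - 2y4 - 2y5 ≤ -9
  C2: -y1 - 3y2 - y4 - y5 ≤ -7
  y1, y2, y3, y4, y5 ≥ 0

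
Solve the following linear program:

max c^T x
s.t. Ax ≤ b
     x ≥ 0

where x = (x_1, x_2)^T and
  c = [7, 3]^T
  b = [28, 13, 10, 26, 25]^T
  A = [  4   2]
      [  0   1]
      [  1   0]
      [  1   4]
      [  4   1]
Each vertex is the intersection of two constraint boundaries that also satisfies all remaining constraints:
  x_1 = 0 and x_2 = 0 → (0, 0)
  4x_1 + x_2 = 25 and x_2 = 0 → (6.25, 0)
  4x_1 + 2x_2 = 28 and 4x_1 + x_2 = 25 → (5.5, 3)
  4x_1 + 2x_2 = 28 and x_1 + 4x_2 = 26 → (4.286, 5.429)
  x_1 + 4x_2 = 26 and x_1 = 0 → (0, 6.5)

Evaluating z = 7x_1 + 3x_2 at each vertex:
  (0, 0): z = 0
  (6.25, 0): z = 43.75
  (5.5, 3): z = 47.5
  (4.286, 5.429): z = 46.29
  (0, 6.5): z = 19.5

The maximum is at (5.5, 3) with z = 47.5.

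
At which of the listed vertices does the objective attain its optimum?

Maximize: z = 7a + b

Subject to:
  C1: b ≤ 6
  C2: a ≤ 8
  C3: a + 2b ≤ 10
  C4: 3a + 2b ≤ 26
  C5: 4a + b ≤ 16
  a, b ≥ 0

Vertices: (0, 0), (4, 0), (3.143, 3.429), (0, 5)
Evaluating z = 7a + b at each vertex:
  (0, 0): z = 0
  (4, 0): z = 28
  (3.143, 3.429): z = 25.43
  (0, 5): z = 5

The largest value is z = 28, attained at (4, 0).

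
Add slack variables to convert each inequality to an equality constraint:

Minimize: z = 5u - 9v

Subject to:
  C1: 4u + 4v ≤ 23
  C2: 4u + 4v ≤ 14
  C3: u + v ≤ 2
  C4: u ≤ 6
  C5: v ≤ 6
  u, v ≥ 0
min z = 5u - 9v

s.t.
  4u + 4v + s1 = 23
  4u + 4v + s2 = 14
  u + v + s3 = 2
  u + s4 = 6
  v + s5 = 6
  u, v, s1, s2, s3, s4, s5 ≥ 0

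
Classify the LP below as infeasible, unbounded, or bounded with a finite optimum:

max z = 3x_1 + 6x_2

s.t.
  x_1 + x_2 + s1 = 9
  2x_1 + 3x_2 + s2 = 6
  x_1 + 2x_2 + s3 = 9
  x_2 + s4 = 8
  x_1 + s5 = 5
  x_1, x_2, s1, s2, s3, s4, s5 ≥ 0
The point (0, 2) satisfies every constraint, so the LP is feasible; the constraints give x_1 ≤ 5 and x_2 ≤ 8, which with x_1, x_2 ≥ 0 keep the feasible region inside a bounded box. A feasible, bounded LP attains a finite optimum at a vertex.

Bounded optimum: z* = 12 at (0, 2).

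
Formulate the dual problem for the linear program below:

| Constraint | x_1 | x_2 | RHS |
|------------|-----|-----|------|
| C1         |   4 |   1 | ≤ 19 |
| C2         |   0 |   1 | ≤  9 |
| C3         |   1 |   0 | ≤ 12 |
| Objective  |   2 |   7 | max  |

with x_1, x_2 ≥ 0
Minimize: z = 19y1 + 9y2 + 12y3

Subject to:
  C1: -4y1 - y3 ≤ -2
  C2: -y1 - y2 ≤ -7
  y1, y2, y3 ≥ 0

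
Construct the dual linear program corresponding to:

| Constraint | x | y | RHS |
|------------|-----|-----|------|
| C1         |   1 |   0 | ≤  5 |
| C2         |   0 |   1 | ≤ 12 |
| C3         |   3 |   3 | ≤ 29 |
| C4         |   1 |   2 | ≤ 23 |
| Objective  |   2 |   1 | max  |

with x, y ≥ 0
Minimize: z = 5y1 + 12y2 + 29y3 + 23y4

Subject to:
  C1: -y1 - 3y3 - y4 ≤ -2
  C2: -y2 - 3y3 - 2y4 ≤ -1
  y1, y2, y3, y4 ≥ 0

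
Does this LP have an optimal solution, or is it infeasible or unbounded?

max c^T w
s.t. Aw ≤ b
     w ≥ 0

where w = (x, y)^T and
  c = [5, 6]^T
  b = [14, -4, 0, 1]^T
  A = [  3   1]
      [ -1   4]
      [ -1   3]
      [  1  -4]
One constraint requires x - 4y ≤ 1, while the constraint -x + 4y ≤ -4 is equivalent to x - 4y ≥ 4. Together they would need 4 ≤ x - 4y ≤ 1, which is impossible since 4 > 1. No point satisfies all constraints.

Infeasible: no point satisfies all constraints simultaneously.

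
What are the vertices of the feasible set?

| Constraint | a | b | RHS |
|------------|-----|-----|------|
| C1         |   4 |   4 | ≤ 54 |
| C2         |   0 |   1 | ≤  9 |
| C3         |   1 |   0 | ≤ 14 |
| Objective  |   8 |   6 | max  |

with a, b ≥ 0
Each vertex is the intersection of two constraint boundaries that also satisfies all remaining constraints:
  a = 0 and b = 0 → (0, 0)
  4a + 4b = 54 and b = 0 → (13.5, 0)
  4a + 4b = 54 and b = 9 → (4.5, 9)
  b = 9 and a = 0 → (0, 9)

Vertices: (0, 0), (13.5, 0), (4.5, 9), (0, 9)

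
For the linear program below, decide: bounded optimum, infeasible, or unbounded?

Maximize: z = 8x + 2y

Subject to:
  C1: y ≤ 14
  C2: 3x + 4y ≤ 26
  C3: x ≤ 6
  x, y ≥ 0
The point (6, 2) satisfies every constraint, so the LP is feasible; the constraints give x ≤ 6 and y ≤ 14, which with x, y ≥ 0 keep the feasible region inside a bounded box. A feasible, bounded LP attains a finite optimum at a vertex.

Evaluating z = 8x + 2y at each vertex:
  (0, 0): z = 0
  (6, 0): z = 48
  (6, 2): z = 52
  (0, 6.5): z = 13

Feasible with finite optimum z* = 52 at (6, 2).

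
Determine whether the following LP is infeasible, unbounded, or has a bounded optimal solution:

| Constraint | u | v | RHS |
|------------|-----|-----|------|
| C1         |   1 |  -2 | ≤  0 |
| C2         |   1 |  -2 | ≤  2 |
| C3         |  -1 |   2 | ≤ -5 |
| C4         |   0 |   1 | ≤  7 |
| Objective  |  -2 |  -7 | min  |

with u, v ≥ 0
C1 requires u - 2v ≤ 0, while C3 (-u + 2v ≤ -5) is equivalent to u - 2v ≥ 5. Together they would need 5 ≤ u - 2v ≤ 0, which is impossible since 5 > 0. No point satisfies all constraints.

The feasible region is empty; the LP is infeasible.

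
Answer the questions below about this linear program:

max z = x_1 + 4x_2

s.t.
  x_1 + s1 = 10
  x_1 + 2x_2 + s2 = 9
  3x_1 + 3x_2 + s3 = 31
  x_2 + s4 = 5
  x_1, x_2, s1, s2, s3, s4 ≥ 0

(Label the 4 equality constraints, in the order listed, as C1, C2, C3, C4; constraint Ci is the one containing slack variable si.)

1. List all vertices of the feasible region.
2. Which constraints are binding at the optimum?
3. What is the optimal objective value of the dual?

1. (0, 0), (9, 0), (0, 4.5)
2. C2, x_1 ≥ 0
3. 18 (by strong duality, equal to the primal optimum)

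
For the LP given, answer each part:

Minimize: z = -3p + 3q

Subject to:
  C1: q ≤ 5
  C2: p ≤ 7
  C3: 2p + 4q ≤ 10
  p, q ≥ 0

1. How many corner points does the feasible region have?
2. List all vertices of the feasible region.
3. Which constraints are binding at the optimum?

1. 3
2. (0, 0), (5, 0), (0, 2.5)
3. C3, q ≥ 0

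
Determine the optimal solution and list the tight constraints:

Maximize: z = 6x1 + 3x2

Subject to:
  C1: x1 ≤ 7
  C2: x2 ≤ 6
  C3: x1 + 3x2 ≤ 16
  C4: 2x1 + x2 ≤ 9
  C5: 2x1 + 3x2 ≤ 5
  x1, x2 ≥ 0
Optimal: x1 = 2.5, x2 = 0
Slack at optimum:
  C1: slack = 4.5
  C2: slack = 6
  C3: slack = 13.5
  C4: slack = 4
  C5: slack = 0 (binding)
  x1 ≥ 0: x1 = 2.5
  x2 ≥ 0: x2 = 0 (binding)
Binding constraints: C5, x2 ≥ 0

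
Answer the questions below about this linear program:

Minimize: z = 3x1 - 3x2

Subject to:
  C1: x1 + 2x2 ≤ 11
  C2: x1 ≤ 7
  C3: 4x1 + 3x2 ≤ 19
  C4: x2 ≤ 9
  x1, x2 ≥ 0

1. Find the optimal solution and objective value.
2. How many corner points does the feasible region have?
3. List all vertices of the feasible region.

1. x1 = 0, x2 = 5.5, z = -16.5
2. 4
3. (0, 0), (4.75, 0), (1, 5), (0, 5.5)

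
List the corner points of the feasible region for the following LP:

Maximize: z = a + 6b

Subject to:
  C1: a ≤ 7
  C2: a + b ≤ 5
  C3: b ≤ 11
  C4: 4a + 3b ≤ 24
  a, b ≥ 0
Each vertex is the intersection of two constraint boundaries that also satisfies all remaining constraints:
  a = 0 and b = 0 → (0, 0)
  a + b = 5 and b = 0 → (5, 0)
  a + b = 5 and a = 0 → (0, 5)

Vertices: (0, 0), (5, 0), (0, 5)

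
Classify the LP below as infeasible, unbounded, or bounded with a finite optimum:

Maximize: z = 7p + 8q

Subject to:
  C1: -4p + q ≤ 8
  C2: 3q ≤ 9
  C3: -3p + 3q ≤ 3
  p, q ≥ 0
Feasible point: (0, 0) satisfies every constraint, so the LP is feasible.
Direction d = (1, 0): for each constraint row a, a·d ≤ 0 —
  (-4)(1) + (1)(0) = -4 ≤ 0
  (0)(1) + (3)(0) = 0 ≤ 0
  (-3)(1) + (3)(0) = -3 ≤ 0
and d ≥ 0, so (0, 0) + t·d stays feasible for every t ≥ 0. Along this ray z = 7p + 8q changes by 7 per unit t, so z → +∞.

Unbounded: there is a feasible ray along which z → +∞.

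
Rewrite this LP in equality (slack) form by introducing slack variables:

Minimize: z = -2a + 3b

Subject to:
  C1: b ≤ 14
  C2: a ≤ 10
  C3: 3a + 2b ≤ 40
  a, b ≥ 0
min z = -2a + 3b

s.t.
  b + s1 = 14
  a + s2 = 10
  3a + 2b + s3 = 40
  a, b, s1, s2, s3 ≥ 0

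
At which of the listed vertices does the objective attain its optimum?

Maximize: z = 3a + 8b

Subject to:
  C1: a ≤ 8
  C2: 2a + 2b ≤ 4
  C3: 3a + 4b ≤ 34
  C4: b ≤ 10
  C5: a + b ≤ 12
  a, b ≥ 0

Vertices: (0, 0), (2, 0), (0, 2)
Evaluating z = 3a + 8b at each vertex:
  (0, 0): z = 0
  (2, 0): z = 6
  (0, 2): z = 16

The largest value is z = 16, attained at (0, 2).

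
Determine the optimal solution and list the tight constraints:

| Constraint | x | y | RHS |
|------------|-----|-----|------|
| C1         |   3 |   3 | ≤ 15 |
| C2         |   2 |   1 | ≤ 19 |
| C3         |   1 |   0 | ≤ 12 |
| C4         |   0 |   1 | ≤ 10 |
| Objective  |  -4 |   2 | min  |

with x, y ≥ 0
Optimal: x = 5, y = 0
Slack at optimum:
  C1: slack = 0 (binding)
  C2: slack = 9
  C3: slack = 7
  C4: slack = 10
  x ≥ 0: x = 5
  y ≥ 0: y = 0 (binding)
Binding constraints: C1, y ≥ 0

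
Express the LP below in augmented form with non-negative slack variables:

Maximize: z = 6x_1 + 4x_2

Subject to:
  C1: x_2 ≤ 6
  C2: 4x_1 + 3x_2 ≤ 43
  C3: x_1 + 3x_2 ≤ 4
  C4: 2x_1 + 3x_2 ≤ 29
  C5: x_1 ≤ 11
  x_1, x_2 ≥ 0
max z = 6x_1 + 4x_2

s.t.
  x_2 + s1 = 6
  4x_1 + 3x_2 + s2 = 43
  x_1 + 3x_2 + s3 = 4
  2x_1 + 3x_2 + s4 = 29
  x_1 + s5 = 11
  x_1, x_2, s1, s2, s3, s4, s5 ≥ 0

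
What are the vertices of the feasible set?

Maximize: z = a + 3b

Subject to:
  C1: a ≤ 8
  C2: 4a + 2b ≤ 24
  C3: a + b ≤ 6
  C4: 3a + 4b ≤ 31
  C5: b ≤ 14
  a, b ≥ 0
Each vertex is the intersection of two constraint boundaries that also satisfies all remaining constraints:
  a = 0 and b = 0 → (0, 0)
  4a + 2b = 24 and a + b = 6 → (6, 0)
  a + b = 6 and a = 0 → (0, 6)

Vertices: (0, 0), (6, 0), (0, 6)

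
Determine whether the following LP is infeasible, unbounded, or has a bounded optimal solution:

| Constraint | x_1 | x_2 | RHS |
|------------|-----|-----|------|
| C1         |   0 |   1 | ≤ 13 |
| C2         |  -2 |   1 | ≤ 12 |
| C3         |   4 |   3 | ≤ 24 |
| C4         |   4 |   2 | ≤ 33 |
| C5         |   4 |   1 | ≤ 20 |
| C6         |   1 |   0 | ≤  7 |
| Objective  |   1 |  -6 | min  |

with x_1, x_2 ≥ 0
The point (0, 8) satisfies every constraint, so the LP is feasible; the constraints give x_1 ≤ 7 and x_2 ≤ 13, which with x_1, x_2 ≥ 0 keep the feasible region inside a bounded box. A feasible, bounded LP attains a finite optimum at a vertex.

Evaluating z = x_1 - 6x_2 at each vertex:
  (0, 0): z = 0
  (5, 0): z = 5
  (4.5, 2): z = -7.5
  (0, 8): z = -48

Bounded optimum: z* = -48 at (0, 8).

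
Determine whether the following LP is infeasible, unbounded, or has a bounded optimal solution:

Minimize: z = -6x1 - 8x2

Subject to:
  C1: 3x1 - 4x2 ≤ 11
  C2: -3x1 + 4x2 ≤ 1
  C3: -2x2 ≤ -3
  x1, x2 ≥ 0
Feasible point: (3, 2) satisfies every constraint, so the LP is feasible.
Direction d = (4, 3): for each constraint row a, a·d ≤ 0 —
  (3)(4) + (-4)(3) = 0 ≤ 0
  (-3)(4) + (4)(3) = 0 ≤ 0
  (0)(4) + (-2)(3) = -6 ≤ 0
and d ≥ 0, so (3, 2) + t·d stays feasible for every t ≥ 0. Along this ray z = -6x1 - 8x2 changes by -48 per unit t, so z → −∞.

Unbounded — the objective can decrease without bound over the feasible region.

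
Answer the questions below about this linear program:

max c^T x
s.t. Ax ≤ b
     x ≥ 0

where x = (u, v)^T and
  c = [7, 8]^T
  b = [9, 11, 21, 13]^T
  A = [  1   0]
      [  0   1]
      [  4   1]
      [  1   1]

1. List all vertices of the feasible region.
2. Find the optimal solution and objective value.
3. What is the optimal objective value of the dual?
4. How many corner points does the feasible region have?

1. (0, 0), (5.25, 0), (2.667, 10.33), (2, 11), (0, 11)
2. u = 2, v = 11, z = 102
3. 102 (by strong duality, equal to the primal optimum)
4. 5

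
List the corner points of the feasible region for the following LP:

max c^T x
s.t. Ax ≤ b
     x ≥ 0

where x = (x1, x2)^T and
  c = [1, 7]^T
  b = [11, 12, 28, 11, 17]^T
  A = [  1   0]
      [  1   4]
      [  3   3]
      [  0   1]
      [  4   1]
Each vertex is the intersection of two constraint boundaries that also satisfies all remaining constraints:
  x1 = 0 and x2 = 0 → (0, 0)
  4x1 + x2 = 17 and x2 = 0 → (4.25, 0)
  x1 + 4x2 = 12 and 4x1 + x2 = 17 → (3.733, 2.067)
  x1 + 4x2 = 12 and x1 = 0 → (0, 3)

Vertices: (0, 0), (4.25, 0), (3.733, 2.067), (0, 3)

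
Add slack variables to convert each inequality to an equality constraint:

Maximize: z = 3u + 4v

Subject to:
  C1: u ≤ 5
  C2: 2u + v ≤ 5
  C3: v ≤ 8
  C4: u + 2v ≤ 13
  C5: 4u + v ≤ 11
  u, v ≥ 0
max z = 3u + 4v

s.t.
  u + s1 = 5
  2u + v + s2 = 5
  v + s3 = 8
  u + 2v + s4 = 13
  4u + v + s5 = 11
  u, v, s1, s2, s3, s4, s5 ≥ 0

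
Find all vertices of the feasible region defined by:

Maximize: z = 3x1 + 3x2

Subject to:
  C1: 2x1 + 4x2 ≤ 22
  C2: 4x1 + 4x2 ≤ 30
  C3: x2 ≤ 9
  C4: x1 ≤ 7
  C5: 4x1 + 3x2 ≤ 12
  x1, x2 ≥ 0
Each vertex is the intersection of two constraint boundaries that also satisfies all remaining constraints:
  x1 = 0 and x2 = 0 → (0, 0)
  4x1 + 3x2 = 12 and x2 = 0 → (3, 0)
  4x1 + 3x2 = 12 and x1 = 0 → (0, 4)

Vertices: (0, 0), (3, 0), (0, 4)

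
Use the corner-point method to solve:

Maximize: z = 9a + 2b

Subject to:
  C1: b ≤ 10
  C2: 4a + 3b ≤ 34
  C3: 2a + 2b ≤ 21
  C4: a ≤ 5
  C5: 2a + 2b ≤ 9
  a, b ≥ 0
a = 4.5, b = 0, z = 40.5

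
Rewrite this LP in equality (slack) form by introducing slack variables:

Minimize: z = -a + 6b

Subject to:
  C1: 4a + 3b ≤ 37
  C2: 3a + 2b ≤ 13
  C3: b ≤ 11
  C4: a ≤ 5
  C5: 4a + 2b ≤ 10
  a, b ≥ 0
min z = -a + 6b

s.t.
  4a + 3b + s1 = 37
  3a + 2b + s2 = 13
  b + s3 = 11
  a + s4 = 5
  4a + 2b + s5 = 10
  a, b, s1, s2, s3, s4, s5 ≥ 0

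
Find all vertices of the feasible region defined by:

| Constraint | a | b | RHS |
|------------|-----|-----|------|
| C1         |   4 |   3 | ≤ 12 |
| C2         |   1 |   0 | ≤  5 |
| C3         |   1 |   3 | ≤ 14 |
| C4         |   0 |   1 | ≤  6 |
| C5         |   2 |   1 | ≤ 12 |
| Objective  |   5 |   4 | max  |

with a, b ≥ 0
Each vertex is the intersection of two constraint boundaries that also satisfies all remaining constraints:
  a = 0 and b = 0 → (0, 0)
  4a + 3b = 12 and b = 0 → (3, 0)
  4a + 3b = 12 and a = 0 → (0, 4)

Vertices: (0, 0), (3, 0), (0, 4)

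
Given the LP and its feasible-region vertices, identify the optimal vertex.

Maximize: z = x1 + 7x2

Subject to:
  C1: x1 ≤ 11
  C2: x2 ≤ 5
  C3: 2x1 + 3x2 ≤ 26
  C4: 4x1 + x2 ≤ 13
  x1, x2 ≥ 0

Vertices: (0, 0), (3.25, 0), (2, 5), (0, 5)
(2, 5) with z = 37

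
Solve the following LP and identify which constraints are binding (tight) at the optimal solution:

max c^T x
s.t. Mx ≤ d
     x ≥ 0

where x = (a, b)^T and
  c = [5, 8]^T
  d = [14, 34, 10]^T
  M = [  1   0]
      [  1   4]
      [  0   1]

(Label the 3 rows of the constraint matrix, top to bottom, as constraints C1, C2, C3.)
Optimal: a = 14, b = 5
Slack at optimum:
  C1: slack = 0 (binding)
  C2: slack = 0 (binding)
  C3: slack = 5
  a ≥ 0: a = 14
  b ≥ 0: b = 5
Binding constraints: C1, C2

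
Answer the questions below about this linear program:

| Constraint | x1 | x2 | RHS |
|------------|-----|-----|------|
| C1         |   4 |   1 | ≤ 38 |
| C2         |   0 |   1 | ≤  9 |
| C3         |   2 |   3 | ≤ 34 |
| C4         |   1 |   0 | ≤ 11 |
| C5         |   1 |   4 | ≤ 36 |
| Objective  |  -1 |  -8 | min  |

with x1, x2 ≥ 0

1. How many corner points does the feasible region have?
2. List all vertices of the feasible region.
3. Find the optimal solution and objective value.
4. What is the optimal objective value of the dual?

1. 5
2. (0, 0), (9.5, 0), (8, 6), (5.6, 7.6), (0, 9)
3. x1 = 0, x2 = 9, z = -72
4. -72 (by strong duality, equal to the primal optimum)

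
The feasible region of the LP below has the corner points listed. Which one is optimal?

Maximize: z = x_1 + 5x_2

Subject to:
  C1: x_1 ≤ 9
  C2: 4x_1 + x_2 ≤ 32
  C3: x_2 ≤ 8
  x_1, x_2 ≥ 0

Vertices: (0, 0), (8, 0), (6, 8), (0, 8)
Evaluating z = x_1 + 5x_2 at each vertex:
  (0, 0): z = 0
  (8, 0): z = 8
  (6, 8): z = 46
  (0, 8): z = 40

The largest value is z = 46, attained at (6, 8).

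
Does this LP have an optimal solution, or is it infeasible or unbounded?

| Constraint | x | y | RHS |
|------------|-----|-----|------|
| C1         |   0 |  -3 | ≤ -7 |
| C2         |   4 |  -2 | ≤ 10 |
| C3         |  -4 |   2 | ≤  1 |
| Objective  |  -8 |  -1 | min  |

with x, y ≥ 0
Feasible point: (2, 3) satisfies every constraint, so the LP is feasible.
Direction d = (1, 2): for each constraint row a, a·d ≤ 0 —
  (0)(1) + (-3)(2) = -6 ≤ 0
  (4)(1) + (-2)(2) = 0 ≤ 0
  (-4)(1) + (2)(2) = 0 ≤ 0
and d ≥ 0, so (2, 3) + t·d stays feasible for every t ≥ 0. Along this ray z = -8x - y changes by -10 per unit t, so z → −∞.

Unbounded — the objective can decrease without bound over the feasible region.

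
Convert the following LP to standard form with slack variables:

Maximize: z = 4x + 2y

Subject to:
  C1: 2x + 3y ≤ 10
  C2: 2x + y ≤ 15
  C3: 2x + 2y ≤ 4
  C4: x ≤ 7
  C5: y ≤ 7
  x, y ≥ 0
max z = 4x + 2y

s.t.
  2x + 3y + s1 = 10
  2x + y + s2 = 15
  2x + 2y + s3 = 4
  x + s4 = 7
  y + s5 = 7
  x, y, s1, s2, s3, s4, s5 ≥ 0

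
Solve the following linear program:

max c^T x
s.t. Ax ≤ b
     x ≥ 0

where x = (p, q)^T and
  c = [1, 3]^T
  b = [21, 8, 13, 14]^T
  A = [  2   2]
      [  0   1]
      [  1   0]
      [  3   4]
Each vertex is the intersection of two constraint boundaries that also satisfies all remaining constraints:
  p = 0 and q = 0 → (0, 0)
  3p + 4q = 14 and q = 0 → (4.667, 0)
  3p + 4q = 14 and p = 0 → (0, 3.5)

Evaluating z = p + 3q at each vertex:
  (0, 0): z = 0
  (4.667, 0): z = 4.667
  (0, 3.5): z = 10.5

The maximum is at (0, 3.5) with z = 10.5.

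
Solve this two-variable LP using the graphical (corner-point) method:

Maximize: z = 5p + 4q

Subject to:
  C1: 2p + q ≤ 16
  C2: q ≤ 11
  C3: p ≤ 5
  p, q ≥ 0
p = 2.5, q = 11, z = 56.5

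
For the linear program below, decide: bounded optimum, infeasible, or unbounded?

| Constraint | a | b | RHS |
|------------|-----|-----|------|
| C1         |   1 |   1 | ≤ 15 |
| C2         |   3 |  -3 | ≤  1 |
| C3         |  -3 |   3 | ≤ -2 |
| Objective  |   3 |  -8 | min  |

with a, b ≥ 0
C2 requires 3a - 3b ≤ 1, while C3 (-3a + 3b ≤ -2) is equivalent to 3a - 3b ≥ 2. Together they would need 2 ≤ 3a - 3b ≤ 1, which is impossible since 2 > 1. No point satisfies all constraints.

Infeasible — the constraint set is empty.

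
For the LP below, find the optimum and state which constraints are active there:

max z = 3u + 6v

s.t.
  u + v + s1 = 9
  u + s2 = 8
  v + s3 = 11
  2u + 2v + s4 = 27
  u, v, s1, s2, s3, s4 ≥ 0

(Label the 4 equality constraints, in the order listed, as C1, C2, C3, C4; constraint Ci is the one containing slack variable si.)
Optimal: u = 0, v = 9
Binding: C1, u ≥ 0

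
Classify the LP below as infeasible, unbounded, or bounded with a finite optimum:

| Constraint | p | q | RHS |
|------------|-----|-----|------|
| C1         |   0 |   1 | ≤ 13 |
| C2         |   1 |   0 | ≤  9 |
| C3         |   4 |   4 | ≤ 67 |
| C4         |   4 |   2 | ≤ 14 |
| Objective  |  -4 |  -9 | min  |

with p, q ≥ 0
The point (0, 7) satisfies every constraint, so the LP is feasible; the constraints give p ≤ 9 and q ≤ 13, which with p, q ≥ 0 keep the feasible region inside a bounded box. A feasible, bounded LP attains a finite optimum at a vertex.

Feasible with finite optimum z* = -63 at (0, 7).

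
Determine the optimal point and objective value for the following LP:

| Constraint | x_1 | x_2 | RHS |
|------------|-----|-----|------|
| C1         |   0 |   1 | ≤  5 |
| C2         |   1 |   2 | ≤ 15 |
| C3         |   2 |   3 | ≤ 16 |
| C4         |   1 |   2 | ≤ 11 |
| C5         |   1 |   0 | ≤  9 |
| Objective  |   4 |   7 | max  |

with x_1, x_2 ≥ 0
Each vertex is the intersection of two constraint boundaries that also satisfies all remaining constraints:
  x_1 = 0 and x_2 = 0 → (0, 0)
  2x_1 + 3x_2 = 16 and x_2 = 0 → (8, 0)
  x_2 = 5 and 2x_1 + 3x_2 = 16 → (0.5, 5)
  x_2 = 5 and x_1 = 0 → (0, 5)

Evaluating z = 4x_1 + 7x_2 at each vertex:
  (0, 0): z = 0
  (8, 0): z = 32
  (0.5, 5): z = 37
  (0, 5): z = 35

The maximum is at (0.5, 5) with z = 37.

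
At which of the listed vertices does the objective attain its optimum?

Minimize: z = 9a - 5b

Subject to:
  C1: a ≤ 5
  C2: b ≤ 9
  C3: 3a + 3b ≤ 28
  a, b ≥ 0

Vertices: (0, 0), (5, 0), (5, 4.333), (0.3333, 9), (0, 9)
Evaluating z = 9a - 5b at each vertex:
  (0, 0): z = 0
  (5, 0): z = 45
  (5, 4.333): z = 23.33
  (0.3333, 9): z = -42
  (0, 9): z = -45

The smallest value is z = -45, attained at (0, 9).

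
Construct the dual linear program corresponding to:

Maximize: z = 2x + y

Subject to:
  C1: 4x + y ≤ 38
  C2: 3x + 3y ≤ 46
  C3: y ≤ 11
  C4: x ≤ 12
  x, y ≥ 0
Minimize: z = 38y1 + 46y2 + 11y3 + 12y4

Subject to:
  C1: -4y1 - 3y2 - y4 ≤ -2
  C2: -y1 - 3y2 - y3 ≤ -1
  y1, y2, y3, y4 ≥ 0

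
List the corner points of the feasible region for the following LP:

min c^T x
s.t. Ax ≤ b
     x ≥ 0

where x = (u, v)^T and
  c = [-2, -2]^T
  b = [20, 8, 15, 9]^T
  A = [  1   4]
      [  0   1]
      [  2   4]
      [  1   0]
Each vertex is the intersection of two constraint boundaries that also satisfies all remaining constraints:
  u = 0 and v = 0 → (0, 0)
  2u + 4v = 15 and v = 0 → (7.5, 0)
  2u + 4v = 15 and u = 0 → (0, 3.75)

Vertices: (0, 0), (7.5, 0), (0, 3.75)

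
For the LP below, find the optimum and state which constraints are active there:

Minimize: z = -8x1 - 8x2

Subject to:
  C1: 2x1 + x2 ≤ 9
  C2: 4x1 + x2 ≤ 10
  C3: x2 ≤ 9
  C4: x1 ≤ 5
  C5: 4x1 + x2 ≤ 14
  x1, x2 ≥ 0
Optimal: x1 = 0, x2 = 9
Binding: C1, C3, x1 ≥ 0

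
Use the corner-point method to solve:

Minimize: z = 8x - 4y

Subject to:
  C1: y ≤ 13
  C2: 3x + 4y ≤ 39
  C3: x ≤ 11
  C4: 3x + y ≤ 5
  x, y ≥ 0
Each vertex is the intersection of two constraint boundaries that also satisfies all remaining constraints:
  x = 0 and y = 0 → (0, 0)
  3x + y = 5 and y = 0 → (1.667, 0)
  3x + y = 5 and x = 0 → (0, 5)

Evaluating z = 8x - 4y at each vertex:
  (0, 0): z = 0
  (1.667, 0): z = 13.33
  (0, 5): z = -20

The minimum is at (0, 5) with z = -20.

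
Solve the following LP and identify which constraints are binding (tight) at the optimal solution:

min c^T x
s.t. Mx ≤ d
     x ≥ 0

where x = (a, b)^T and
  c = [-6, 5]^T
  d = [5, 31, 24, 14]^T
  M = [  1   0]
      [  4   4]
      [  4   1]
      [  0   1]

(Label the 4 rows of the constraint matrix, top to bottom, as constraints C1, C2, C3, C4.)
Optimal: a = 5, b = 0
Slack at optimum:
  C1: slack = 0 (binding)
  C2: slack = 11
  C3: slack = 4
  C4: slack = 14
  a ≥ 0: a = 5
  b ≥ 0: b = 0 (binding)
Binding constraints: C1, b ≥ 0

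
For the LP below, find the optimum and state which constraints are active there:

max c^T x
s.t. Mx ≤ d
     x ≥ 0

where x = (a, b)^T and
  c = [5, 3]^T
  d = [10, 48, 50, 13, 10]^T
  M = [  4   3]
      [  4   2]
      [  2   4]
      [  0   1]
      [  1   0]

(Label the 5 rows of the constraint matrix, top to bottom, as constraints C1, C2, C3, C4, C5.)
Optimal: a = 2.5, b = 0
Slack at optimum:
  C1: slack = 0 (binding)
  C2: slack = 38
  C3: slack = 45
  C4: slack = 13
  C5: slack = 7.5
  a ≥ 0: a = 2.5
  b ≥ 0: b = 0 (binding)
Binding constraints: C1, b ≥ 0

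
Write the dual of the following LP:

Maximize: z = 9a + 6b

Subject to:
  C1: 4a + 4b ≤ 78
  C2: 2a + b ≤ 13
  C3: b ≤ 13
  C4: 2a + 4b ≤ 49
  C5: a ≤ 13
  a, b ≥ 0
Minimize: z = 78y1 + 13y2 + 13y3 + 49y4 + 13y5

Subject to:
  C1: -4y1 - 2y2 - 2y4 - y5 ≤ -9
  C2: -4y1 - y2 - y3 - 4y4 ≤ -6
  y1, y2, y3, y4, y5 ≥ 0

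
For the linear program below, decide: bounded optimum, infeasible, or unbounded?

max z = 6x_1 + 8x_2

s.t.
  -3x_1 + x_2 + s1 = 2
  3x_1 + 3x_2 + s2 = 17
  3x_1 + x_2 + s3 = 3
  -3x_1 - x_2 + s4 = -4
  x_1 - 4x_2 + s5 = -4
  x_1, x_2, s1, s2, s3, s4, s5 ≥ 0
The row 3x_1 + x_2 + s3 = 3 with s3 ≥ 0 requires 3x_1 + x_2 ≤ 3, while the row -3x_1 - x_2 + s4 = -4 with s4 ≥ 0 is equivalent to 3x_1 + x_2 ≥ 4. Together they would need 4 ≤ 3x_1 + x_2 ≤ 3, which is impossible since 4 > 3. No point satisfies all constraints.

Infeasible: no point satisfies all constraints simultaneously.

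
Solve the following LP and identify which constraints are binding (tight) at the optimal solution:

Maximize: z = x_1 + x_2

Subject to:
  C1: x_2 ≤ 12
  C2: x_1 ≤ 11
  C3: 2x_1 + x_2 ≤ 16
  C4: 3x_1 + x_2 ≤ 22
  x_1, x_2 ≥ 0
Optimal: x_1 = 2, x_2 = 12
Binding: C1, C3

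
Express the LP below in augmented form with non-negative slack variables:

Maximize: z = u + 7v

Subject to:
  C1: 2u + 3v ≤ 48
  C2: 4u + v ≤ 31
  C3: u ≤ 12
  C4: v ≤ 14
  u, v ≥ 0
max z = u + 7v

s.t.
  2u + 3v + s1 = 48
  4u + v + s2 = 31
  u + s3 = 12
  v + s4 = 14
  u, v, s1, s2, s3, s4 ≥ 0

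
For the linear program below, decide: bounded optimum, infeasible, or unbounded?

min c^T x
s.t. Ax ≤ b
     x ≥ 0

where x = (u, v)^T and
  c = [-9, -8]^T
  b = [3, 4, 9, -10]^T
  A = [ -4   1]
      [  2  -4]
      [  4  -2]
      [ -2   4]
One constraint requires 2u - 4v ≤ 4, while the constraint -2u + 4v ≤ -10 is equivalent to 2u - 4v ≥ 10. Together they would need 10 ≤ 2u - 4v ≤ 4, which is impossible since 10 > 4. No point satisfies all constraints.

Infeasible — the constraint set is empty.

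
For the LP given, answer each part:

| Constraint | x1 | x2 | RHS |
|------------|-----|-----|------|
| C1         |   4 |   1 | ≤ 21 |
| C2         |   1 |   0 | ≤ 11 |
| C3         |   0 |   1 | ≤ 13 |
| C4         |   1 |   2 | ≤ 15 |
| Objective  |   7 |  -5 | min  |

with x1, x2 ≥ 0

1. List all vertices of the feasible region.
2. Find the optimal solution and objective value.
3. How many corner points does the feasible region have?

1. (0, 0), (5.25, 0), (3.857, 5.571), (0, 7.5)
2. x1 = 0, x2 = 7.5, z = -37.5
3. 4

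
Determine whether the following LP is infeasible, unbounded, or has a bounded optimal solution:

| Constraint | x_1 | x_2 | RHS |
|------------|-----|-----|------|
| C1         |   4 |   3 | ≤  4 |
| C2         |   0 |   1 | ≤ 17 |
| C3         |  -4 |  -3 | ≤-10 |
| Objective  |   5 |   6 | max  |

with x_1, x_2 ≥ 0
C1 requires 4x_1 + 3x_2 ≤ 4, while C3 (-4x_1 - 3x_2 ≤ -10) is equivalent to 4x_1 + 3x_2 ≥ 10. Together they would need 10 ≤ 4x_1 + 3x_2 ≤ 4, which is impossible since 10 > 4. No point satisfies all constraints.

The feasible region is empty; the LP is infeasible.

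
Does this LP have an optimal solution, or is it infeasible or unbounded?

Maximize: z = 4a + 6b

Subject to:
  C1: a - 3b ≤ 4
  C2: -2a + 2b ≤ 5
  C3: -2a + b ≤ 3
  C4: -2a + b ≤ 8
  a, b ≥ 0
Feasible point: (0, 0) satisfies every constraint, so the LP is feasible.
Direction d = (1, 1): for each constraint row a, a·d ≤ 0 —
  (1)(1) + (-3)(1) = -2 ≤ 0
  (-2)(1) + (2)(1) = 0 ≤ 0
  (-2)(1) + (1)(1) = -1 ≤ 0
  (-2)(1) + (1)(1) = -1 ≤ 0
and d ≥ 0, so (0, 0) + t·d stays feasible for every t ≥ 0. Along this ray z = 4a + 6b changes by 10 per unit t, so z → +∞.

Unbounded — the objective can increase without bound over the feasible region.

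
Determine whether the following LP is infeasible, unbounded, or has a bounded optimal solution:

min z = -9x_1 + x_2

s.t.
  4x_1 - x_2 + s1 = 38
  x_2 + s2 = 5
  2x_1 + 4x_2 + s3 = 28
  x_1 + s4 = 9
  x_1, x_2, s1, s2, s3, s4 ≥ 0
The point (9, 0) satisfies every constraint, so the LP is feasible; the constraints give x_1 ≤ 9 and x_2 ≤ 5, which with x_1, x_2 ≥ 0 keep the feasible region inside a bounded box. A feasible, bounded LP attains a finite optimum at a vertex.

The LP has an optimal solution: (9, 0) with z = -81.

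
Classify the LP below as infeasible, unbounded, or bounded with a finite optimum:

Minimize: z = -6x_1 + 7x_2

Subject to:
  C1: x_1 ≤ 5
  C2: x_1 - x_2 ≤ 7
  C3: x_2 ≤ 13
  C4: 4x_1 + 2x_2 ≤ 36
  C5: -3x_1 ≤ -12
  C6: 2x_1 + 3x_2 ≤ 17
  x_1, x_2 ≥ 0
The point (5, 0) satisfies every constraint, so the LP is feasible; the constraints give x_1 ≤ 5 and x_2 ≤ 13, which with x_1, x_2 ≥ 0 keep the feasible region inside a bounded box. A feasible, bounded LP attains a finite optimum at a vertex.

Evaluating z = -6x_1 + 7x_2 at each vertex:
  (4, 0): z = -24
  (5, 0): z = -30
  (5, 2.333): z = -13.67
  (4, 3): z = -3

Feasible with finite optimum z* = -30 at (5, 0).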